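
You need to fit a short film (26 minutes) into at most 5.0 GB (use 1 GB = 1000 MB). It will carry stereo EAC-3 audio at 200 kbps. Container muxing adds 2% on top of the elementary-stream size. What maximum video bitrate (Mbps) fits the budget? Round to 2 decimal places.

24.94 Mbps

Budget: 5.0 GB = 40000.0 Mb.
Stream payload after overhead: 40000.0 / 1.02 = 39215.7 Mb.
26 min = 1560 s
Total bitrate budget: 39215.7 Mb / 1560 s = 25.138 Mbps.
Audio: 200 kbps = 0.200 Mbps.
Video: 25.138 − 0.200 = 24.938 Mbps.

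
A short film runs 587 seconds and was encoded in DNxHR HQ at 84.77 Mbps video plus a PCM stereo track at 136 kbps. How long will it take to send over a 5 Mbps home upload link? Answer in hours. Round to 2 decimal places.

2.77 hours

Audio: 136 kbps = 0.136 Mbps.
Total bitrate: 84.906 Mbps.
File: 84.906 Mbps × 587 s = 49839.8 Mb.
At 5 Mbps: 49839.8 / 5 = 9968.0 s ≈ 2.77 hours.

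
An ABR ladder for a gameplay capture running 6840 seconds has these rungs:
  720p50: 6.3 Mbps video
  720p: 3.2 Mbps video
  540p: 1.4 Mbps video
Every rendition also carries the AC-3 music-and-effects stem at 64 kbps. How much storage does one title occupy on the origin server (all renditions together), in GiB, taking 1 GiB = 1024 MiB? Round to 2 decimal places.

8.83 GiB

Audio: 64 kbps = 0.064 Mbps.
Sum of rendition bitrates: (6.3+0.064) + (3.2+0.064) + (1.4+0.064) = 11.092 Mbps.
× 6840 s = 75,869 Mb = 9,484 MB = 8.832 GiB.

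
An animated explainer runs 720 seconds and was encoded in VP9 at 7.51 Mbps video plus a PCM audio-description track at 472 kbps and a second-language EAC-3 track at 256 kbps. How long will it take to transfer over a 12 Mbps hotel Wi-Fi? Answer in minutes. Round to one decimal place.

Audio total: 472 + 256 = 728 kbps = 0.728 Mbps.
Total bitrate: 8.238 Mbps.
File: 8.238 Mbps × 720 s = 5931.4 Mb.
At 12 Mbps: 5931.4 / 12 = 494.3 s ≈ 8.24 minutes.

8.2 minutes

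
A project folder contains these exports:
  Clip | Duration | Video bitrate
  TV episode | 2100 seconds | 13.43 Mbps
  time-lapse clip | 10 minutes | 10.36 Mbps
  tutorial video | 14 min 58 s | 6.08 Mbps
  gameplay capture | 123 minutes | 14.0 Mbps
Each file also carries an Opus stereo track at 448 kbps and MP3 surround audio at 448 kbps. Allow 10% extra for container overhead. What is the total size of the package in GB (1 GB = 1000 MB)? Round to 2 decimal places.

Audio total: 448 + 448 = 896 kbps = 0.896 Mbps.
TV episode: 14.326 Mbps × 2100 s × 1.10 = 33093.1 Mb
time-lapse clip: 11.256 Mbps × 600 s × 1.10 = 7429.0 Mb
tutorial video: 6.976 Mbps × 898 s × 1.10 = 6890.9 Mb
gameplay capture: 14.896 Mbps × 7380 s × 1.10 = 120925.7 Mb
Total: 168338.6 Mb = 21042.3 MB.
= 21.04 GB.

21.04 GB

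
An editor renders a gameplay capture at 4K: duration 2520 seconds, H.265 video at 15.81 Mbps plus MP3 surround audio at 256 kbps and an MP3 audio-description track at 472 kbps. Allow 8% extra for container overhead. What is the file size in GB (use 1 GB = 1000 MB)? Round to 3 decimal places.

5.626 GB

Audio total: 256 + 472 = 728 kbps = 0.728 Mbps.
Total bitrate: 15.81 + 0.728 = 16.538 Mbps.
Stream data: 16.538 Mbps × 2520 s = 41675.8 Mb.
With 8% container overhead: ×1.08.
45,010 Mb ÷ 8 = 5,626 MB → 5.626 GB.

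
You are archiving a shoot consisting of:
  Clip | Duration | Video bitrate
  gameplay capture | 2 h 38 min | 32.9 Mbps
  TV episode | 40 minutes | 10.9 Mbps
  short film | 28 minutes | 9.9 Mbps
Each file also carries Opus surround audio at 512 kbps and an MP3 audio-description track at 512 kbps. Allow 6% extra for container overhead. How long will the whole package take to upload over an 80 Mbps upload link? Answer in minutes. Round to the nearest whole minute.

81 minutes

Audio total: 512 + 512 = 1024 kbps = 1.024 Mbps.
gameplay capture: 33.924 Mbps × 9480 s × 1.06 = 340895.5 Mb
TV episode: 11.924 Mbps × 2400 s × 1.06 = 30334.7 Mb
short film: 10.924 Mbps × 1680 s × 1.06 = 19453.5 Mb
Total: 390683.6 Mb = 48835.5 MB.
At 80 Mbps: 390683.6 / 80 = 4884 s ≈ 81.4 minutes.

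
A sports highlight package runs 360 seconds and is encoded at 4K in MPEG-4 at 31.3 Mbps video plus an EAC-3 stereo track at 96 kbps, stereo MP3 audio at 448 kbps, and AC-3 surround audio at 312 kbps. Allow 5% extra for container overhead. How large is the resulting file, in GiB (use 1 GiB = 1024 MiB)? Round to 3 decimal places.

Audio total: 96 + 448 + 312 = 856 kbps = 0.856 Mbps.
Total bitrate: 31.3 + 0.856 = 32.156 Mbps.
Stream data: 32.156 Mbps × 360 s = 11576.2 Mb.
With 5% container overhead: ×1.05.
12,155 Mb = 1,519,371,000 bytes ÷ 1,073,741,824 = 1.415 GiB.

1.415 GiB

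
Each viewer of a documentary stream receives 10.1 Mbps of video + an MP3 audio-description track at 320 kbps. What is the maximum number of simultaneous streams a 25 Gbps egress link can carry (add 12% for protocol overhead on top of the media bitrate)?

Audio: 320 kbps = 0.320 Mbps.
Per-viewer media rate: 10.420 Mbps.
On the wire with 12% overhead: 11.670 Mbps.
25 Gbps = 25,000 Mbps; 25,000 / 11.670 = 2142.17 → 2142 viewers.

2142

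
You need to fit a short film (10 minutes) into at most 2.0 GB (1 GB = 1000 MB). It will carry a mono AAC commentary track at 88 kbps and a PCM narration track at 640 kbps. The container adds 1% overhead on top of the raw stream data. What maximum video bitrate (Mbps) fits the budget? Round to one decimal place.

25.7 Mbps

Budget: 2.0 GB = 16000.0 Mb.
Stream payload after overhead: 16000.0 / 1.01 = 15841.6 Mb.
10 min = 600 s
Total bitrate budget: 15841.6 Mb / 600 s = 26.403 Mbps.
Audio total: 88 + 640 = 728 kbps = 0.728 Mbps.
Video: 26.403 − 0.728 = 25.675 Mbps.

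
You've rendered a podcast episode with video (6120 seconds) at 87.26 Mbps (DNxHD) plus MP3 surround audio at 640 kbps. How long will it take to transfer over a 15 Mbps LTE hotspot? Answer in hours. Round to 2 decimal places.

Audio: 640 kbps = 0.640 Mbps.
Total bitrate: 87.900 Mbps.
File: 87.900 Mbps × 6120 s = 537948.0 Mb.
At 15 Mbps: 537948.0 / 15 = 35863.2 s ≈ 9.96 hours.

9.96 hours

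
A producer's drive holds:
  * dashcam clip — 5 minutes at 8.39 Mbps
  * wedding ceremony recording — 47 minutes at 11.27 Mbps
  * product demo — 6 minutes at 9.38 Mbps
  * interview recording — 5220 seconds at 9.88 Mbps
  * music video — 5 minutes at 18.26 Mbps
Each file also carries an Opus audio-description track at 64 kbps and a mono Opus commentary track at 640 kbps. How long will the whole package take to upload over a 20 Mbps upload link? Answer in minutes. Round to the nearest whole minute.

84 minutes

Audio total: 64 + 640 = 704 kbps = 0.704 Mbps.
dashcam clip: 9.094 Mbps × 300 s = 2728.2 Mb
wedding ceremony recording: 11.974 Mbps × 2820 s = 33766.7 Mb
product demo: 10.084 Mbps × 360 s = 3630.2 Mb
interview recording: 10.584 Mbps × 5220 s = 55248.5 Mb
music video: 18.964 Mbps × 300 s = 5689.2 Mb
Total: 101062.8 Mb = 12632.9 MB.
At 20 Mbps: 101062.8 / 20 = 5053 s ≈ 84.2 minutes.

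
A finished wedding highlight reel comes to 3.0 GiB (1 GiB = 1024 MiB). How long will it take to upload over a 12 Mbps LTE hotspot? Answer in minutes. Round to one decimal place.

35.8 minutes

File: 3.0 GiB = 25769.8 Mb.
At 12 Mbps: 25769.8 / 12 = 2147.5 s ≈ 35.8 minutes.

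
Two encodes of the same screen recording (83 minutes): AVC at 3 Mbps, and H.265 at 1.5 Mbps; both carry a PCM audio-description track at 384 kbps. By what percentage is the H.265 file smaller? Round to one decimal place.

83 min = 4980 s
Audio: 384 kbps = 0.384 Mbps.
AVC: 3.384 Mbps × 4980 s = 16852.3 Mb = 1.962 GiB.
H.265: 1.884 Mbps × 4980 s = 9382.3 Mb = 1.092 GiB.
Reduction: (1 − 1.092/1.962) × 100 = 44.33%.

44.3%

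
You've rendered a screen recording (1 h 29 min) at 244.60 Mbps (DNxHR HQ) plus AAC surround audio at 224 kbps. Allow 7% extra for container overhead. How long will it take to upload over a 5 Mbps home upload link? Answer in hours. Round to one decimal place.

77.7 hours

1 h 29 min = 89 min = 5340 s
Audio: 224 kbps = 0.224 Mbps.
Total bitrate: 244.824 Mbps.
File: 244.824 Mbps × 5340 s = 1307360.2 Mb.
With 7% container overhead: ×1.07. → 1398875.4 Mb.
At 5 Mbps: 1398875.4 / 5 = 279775.1 s ≈ 77.7 hours.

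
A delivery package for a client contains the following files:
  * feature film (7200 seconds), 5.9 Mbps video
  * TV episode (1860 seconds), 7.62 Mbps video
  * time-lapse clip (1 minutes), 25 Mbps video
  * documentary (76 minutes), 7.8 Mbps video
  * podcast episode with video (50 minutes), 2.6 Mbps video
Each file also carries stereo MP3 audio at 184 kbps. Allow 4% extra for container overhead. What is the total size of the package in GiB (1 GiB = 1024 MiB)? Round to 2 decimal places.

Audio: 184 kbps = 0.184 Mbps.
feature film: 6.084 Mbps × 7200 s × 1.04 = 45557.0 Mb
TV episode: 7.804 Mbps × 1860 s × 1.04 = 15096.1 Mb
time-lapse clip: 25.184 Mbps × 60 s × 1.04 = 1571.5 Mb
documentary: 7.984 Mbps × 4560 s × 1.04 = 37863.3 Mb
podcast episode with video: 2.784 Mbps × 3000 s × 1.04 = 8686.1 Mb
Total: 108773.9 Mb = 13596.7 MB.
= 12.66 GiB.

12.66 GiB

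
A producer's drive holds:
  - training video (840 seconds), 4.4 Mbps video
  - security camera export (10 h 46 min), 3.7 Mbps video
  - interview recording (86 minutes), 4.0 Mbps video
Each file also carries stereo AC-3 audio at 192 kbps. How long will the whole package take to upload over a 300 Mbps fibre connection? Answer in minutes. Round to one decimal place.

Audio: 192 kbps = 0.192 Mbps.
training video: 4.592 Mbps × 840 s = 3857.3 Mb
security camera export: 3.892 Mbps × 38760 s = 150853.9 Mb
interview recording: 4.192 Mbps × 5160 s = 21630.7 Mb
Total: 176341.9 Mb = 22042.7 MB.
At 300 Mbps: 176341.9 / 300 = 588 s ≈ 9.8 minutes.

9.8 minutes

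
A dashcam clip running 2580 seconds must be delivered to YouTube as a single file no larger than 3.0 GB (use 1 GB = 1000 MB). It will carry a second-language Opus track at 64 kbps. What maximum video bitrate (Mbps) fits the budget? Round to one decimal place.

9.2 Mbps

Budget: 3.0 GB = 24000.0 Mb.
Total bitrate budget: 24000.0 Mb / 2580 s = 9.302 Mbps.
Audio: 64 kbps = 0.064 Mbps.
Video: 9.302 − 0.064 = 9.238 Mbps.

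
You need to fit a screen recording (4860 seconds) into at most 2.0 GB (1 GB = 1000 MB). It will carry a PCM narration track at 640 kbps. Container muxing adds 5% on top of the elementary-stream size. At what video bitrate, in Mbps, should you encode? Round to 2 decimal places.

2.50 Mbps

Budget: 2.0 GB = 16000.0 Mb.
Stream payload after overhead: 16000.0 / 1.05 = 15238.1 Mb.
Total bitrate budget: 15238.1 Mb / 4860 s = 3.135 Mbps.
Audio: 640 kbps = 0.640 Mbps.
Video: 3.135 − 0.640 = 2.495 Mbps.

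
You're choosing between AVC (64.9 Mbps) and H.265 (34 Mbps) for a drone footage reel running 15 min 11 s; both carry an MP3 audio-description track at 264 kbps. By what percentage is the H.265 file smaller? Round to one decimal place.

47.4%

15 min 11 s = 911 s
Audio: 264 kbps = 0.264 Mbps.
AVC: 65.164 Mbps × 911 s = 59364.4 Mb = 6.911 GiB.
H.265: 34.264 Mbps × 911 s = 31214.5 Mb = 3.634 GiB.
Reduction: (1 − 3.634/6.911) × 100 = 47.42%.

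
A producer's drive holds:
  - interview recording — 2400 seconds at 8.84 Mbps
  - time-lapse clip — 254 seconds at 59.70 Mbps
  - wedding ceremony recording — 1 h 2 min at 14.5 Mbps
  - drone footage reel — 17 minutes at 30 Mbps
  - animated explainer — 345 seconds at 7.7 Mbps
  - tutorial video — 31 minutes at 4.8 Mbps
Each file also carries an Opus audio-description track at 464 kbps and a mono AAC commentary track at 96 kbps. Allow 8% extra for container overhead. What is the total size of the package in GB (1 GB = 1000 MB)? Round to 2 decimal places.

18.61 GB

Audio total: 464 + 96 = 560 kbps = 0.560 Mbps.
interview recording: 9.400 Mbps × 2400 s × 1.08 = 24364.8 Mb
time-lapse clip: 60.260 Mbps × 254 s × 1.08 = 16530.5 Mb
wedding ceremony recording: 15.060 Mbps × 3720 s × 1.08 = 60505.1 Mb
drone footage reel: 30.560 Mbps × 1020 s × 1.08 = 33664.9 Mb
animated explainer: 8.260 Mbps × 345 s × 1.08 = 3077.7 Mb
tutorial video: 5.360 Mbps × 1860 s × 1.08 = 10767.2 Mb
Total: 148910.1 Mb = 18613.8 MB.
= 18.61 GB.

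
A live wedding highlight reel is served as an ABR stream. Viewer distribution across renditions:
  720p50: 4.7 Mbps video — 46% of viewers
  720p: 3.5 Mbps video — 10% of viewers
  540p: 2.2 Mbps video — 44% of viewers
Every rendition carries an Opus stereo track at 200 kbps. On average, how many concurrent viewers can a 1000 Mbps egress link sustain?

Audio: 200 kbps = 0.200 Mbps.
Average per-viewer bitrate: 0.46×4.900 + 0.10×3.700 + 0.44×2.400 = 3.680 Mbps.
1000 Mbps = 1,000 Mbps; 1,000 / 3.680 = 271.74 → 271.

271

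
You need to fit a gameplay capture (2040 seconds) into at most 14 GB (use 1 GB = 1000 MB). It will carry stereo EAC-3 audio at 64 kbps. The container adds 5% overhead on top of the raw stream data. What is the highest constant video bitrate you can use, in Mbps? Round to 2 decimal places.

Budget: 14 GB = 112000.0 Mb.
Stream payload after overhead: 112000.0 / 1.05 = 106666.7 Mb.
Total bitrate budget: 106666.7 Mb / 2040 s = 52.288 Mbps.
Audio: 64 kbps = 0.064 Mbps.
Video: 52.288 − 0.064 = 52.224 Mbps.

52.22 Mbps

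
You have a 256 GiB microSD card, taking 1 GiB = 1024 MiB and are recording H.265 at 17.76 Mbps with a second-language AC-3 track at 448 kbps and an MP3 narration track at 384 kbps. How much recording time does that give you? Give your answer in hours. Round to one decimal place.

32.9 hours

Audio total: 448 + 384 = 832 kbps = 0.832 Mbps.
Total bitrate: 17.76 + 0.832 = 18.592 Mbps.
Capacity: 256 GiB = 2,199,023 Mb.
Recording time: 2,199,023 / 18.592 = 118,278 s ≈ 32.9 hours.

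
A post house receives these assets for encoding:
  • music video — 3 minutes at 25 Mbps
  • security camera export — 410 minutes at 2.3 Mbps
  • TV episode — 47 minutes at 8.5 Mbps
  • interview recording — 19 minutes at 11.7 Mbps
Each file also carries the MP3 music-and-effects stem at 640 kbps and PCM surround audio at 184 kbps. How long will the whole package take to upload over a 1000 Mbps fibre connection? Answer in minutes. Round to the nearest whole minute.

Audio total: 640 + 184 = 824 kbps = 0.824 Mbps.
music video: 25.824 Mbps × 180 s = 4648.3 Mb
security camera export: 3.124 Mbps × 24600 s = 76850.4 Mb
TV episode: 9.324 Mbps × 2820 s = 26293.7 Mb
interview recording: 12.524 Mbps × 1140 s = 14277.4 Mb
Total: 122069.8 Mb = 15258.7 MB.
At 1000 Mbps: 122069.8 / 1000 = 122 s ≈ 2.03 minutes.

2 minutes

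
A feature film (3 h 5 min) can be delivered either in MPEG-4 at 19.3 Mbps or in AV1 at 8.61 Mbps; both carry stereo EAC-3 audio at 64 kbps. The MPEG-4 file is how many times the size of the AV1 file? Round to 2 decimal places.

3 h 5 min = 185 min = 11100 s
Audio: 64 kbps = 0.064 Mbps.
MPEG-4: 19.364 Mbps × 11100 s = 214940.4 Mb = 26.868 GB.
AV1: 8.674 Mbps × 11100 s = 96281.4 Mb = 12.035 GB.
Ratio: 26.868 / 12.035 = 2.232.

2.23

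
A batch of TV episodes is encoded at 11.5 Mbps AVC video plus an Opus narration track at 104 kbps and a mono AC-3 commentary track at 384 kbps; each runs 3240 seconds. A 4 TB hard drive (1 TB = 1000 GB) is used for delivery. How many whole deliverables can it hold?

823

Audio total: 104 + 384 = 488 kbps = 0.488 Mbps.
Total bitrate: 11.988 Mbps.
Per item: 11.988 Mbps × 3240 s = 38,841 Mb = 4,855 MB.
Capacity: 4 TB = 32,000,000 Mb; 823.87 items → 823 complete.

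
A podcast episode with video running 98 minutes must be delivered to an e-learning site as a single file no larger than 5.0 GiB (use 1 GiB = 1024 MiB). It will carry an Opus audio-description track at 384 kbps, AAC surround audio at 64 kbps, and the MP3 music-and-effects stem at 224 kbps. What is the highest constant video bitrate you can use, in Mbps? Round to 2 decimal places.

Budget: 5.0 GiB = 42949.7 Mb.
98 min = 5880 s
Total bitrate budget: 42949.7 Mb / 5880 s = 7.304 Mbps.
Audio total: 384 + 64 + 224 = 672 kbps = 0.672 Mbps.
Video: 7.304 − 0.672 = 6.632 Mbps.

6.63 Mbps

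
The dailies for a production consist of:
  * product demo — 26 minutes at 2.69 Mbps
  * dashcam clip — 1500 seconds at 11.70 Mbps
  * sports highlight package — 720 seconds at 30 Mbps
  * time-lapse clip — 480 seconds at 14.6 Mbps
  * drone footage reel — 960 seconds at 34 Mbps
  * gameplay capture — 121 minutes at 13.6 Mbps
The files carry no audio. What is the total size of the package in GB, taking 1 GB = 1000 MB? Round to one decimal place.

product demo: 2.690 Mbps × 1560 s = 4196.4 Mb
dashcam clip: 11.700 Mbps × 1500 s = 17550.0 Mb
sports highlight package: 30.000 Mbps × 720 s = 21600.0 Mb
time-lapse clip: 14.600 Mbps × 480 s = 7008.0 Mb
drone footage reel: 34.000 Mbps × 960 s = 32640.0 Mb
gameplay capture: 13.600 Mbps × 7260 s = 98736.0 Mb
Total: 181730.4 Mb = 22716.3 MB.
= 22.72 GB.

22.7 GB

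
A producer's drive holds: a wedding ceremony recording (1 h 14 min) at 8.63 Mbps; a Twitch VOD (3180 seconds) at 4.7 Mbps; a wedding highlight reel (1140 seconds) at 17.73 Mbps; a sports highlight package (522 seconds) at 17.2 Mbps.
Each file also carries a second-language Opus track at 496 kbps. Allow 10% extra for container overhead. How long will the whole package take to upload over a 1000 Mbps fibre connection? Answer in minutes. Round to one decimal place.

1.6 minutes

Audio: 496 kbps = 0.496 Mbps.
wedding ceremony recording: 9.126 Mbps × 4440 s × 1.10 = 44571.4 Mb
Twitch VOD: 5.196 Mbps × 3180 s × 1.10 = 18175.6 Mb
wedding highlight reel: 18.226 Mbps × 1140 s × 1.10 = 22855.4 Mb
sports highlight package: 17.696 Mbps × 522 s × 1.10 = 10161.0 Mb
Total: 95763.4 Mb = 11970.4 MB.
At 1000 Mbps: 95763.4 / 1000 = 96 s ≈ 1.6 minutes.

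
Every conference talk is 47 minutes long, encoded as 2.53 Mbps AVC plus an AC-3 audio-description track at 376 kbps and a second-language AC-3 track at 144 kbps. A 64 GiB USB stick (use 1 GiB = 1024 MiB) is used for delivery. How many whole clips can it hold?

63

47 min = 2820 s
Audio total: 376 + 144 = 520 kbps = 0.520 Mbps.
Total bitrate: 3.050 Mbps.
Per item: 3.050 Mbps × 2820 s = 8,601 Mb = 1,075 MB.
Capacity: 64 GiB = 549,756 Mb; 63.92 items → 63 complete.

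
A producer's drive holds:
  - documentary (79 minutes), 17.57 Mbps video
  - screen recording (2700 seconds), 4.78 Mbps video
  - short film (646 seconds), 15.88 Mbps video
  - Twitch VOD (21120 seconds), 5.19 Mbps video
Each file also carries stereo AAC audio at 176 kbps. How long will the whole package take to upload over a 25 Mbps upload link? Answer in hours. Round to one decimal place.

Audio: 176 kbps = 0.176 Mbps.
documentary: 17.746 Mbps × 4740 s = 84116.0 Mb
screen recording: 4.956 Mbps × 2700 s = 13381.2 Mb
short film: 16.056 Mbps × 646 s = 10372.2 Mb
Twitch VOD: 5.366 Mbps × 21120 s = 113329.9 Mb
Total: 221199.3 Mb = 27649.9 MB.
At 25 Mbps: 221199.3 / 25 = 8848 s ≈ 2.46 hours.

2.5 hours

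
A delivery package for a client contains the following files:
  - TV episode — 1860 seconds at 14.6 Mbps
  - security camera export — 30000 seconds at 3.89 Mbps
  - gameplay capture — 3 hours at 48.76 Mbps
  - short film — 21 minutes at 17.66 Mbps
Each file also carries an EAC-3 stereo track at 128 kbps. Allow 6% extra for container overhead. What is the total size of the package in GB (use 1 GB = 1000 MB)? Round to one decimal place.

Audio: 128 kbps = 0.128 Mbps.
TV episode: 14.728 Mbps × 1860 s × 1.06 = 29037.7 Mb
security camera export: 4.018 Mbps × 30000 s × 1.06 = 127772.4 Mb
gameplay capture: 48.888 Mbps × 10800 s × 1.06 = 559669.8 Mb
short film: 17.788 Mbps × 1260 s × 1.06 = 23757.7 Mb
Total: 740237.6 Mb = 92529.7 MB.
= 92.53 GB.

92.5 GB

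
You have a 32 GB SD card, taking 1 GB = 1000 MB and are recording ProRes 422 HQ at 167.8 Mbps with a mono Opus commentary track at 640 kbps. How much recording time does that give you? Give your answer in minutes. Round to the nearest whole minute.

25 minutes

Audio: 640 kbps = 0.640 Mbps.
Total bitrate: 167.8 + 0.640 = 168.440 Mbps.
Capacity: 32 GB = 256,000 Mb.
Recording time: 256,000 / 168.440 = 1,520 s ≈ 25.3 minutes.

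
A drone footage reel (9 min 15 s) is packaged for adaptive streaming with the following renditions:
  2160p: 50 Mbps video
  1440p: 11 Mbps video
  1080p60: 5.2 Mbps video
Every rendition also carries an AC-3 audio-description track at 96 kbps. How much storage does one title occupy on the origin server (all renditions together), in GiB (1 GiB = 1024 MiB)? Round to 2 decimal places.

4.30 GiB

9 min 15 s = 555 s
Audio: 96 kbps = 0.096 Mbps.
Sum of rendition bitrates: (50+0.096) + (11+0.096) + (5.2+0.096) = 66.488 Mbps.
× 555 s = 36,901 Mb = 4,613 MB = 4.296 GiB.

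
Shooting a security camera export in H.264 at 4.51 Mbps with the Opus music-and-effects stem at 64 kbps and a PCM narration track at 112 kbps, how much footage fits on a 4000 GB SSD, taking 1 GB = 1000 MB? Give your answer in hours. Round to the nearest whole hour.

1897 hours

Audio total: 64 + 112 = 176 kbps = 0.176 Mbps.
Total bitrate: 4.51 + 0.176 = 4.686 Mbps.
Capacity: 4000 GB = 32,000,000 Mb.
Recording time: 32,000,000 / 4.686 = 6,828,852 s ≈ 1,897 hours.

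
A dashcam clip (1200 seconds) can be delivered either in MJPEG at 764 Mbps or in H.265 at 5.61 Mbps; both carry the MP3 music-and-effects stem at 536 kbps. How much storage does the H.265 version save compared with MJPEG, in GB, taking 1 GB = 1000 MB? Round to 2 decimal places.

113.76 GB

Audio: 536 kbps = 0.536 Mbps.
MJPEG: 764.536 Mbps × 1200 s = 917443.2 Mb = 114.680 GB.
H.265: 6.146 Mbps × 1200 s = 7375.2 Mb = 0.922 GB.
Saving: 114.680 − 0.922 = 113.758 GB.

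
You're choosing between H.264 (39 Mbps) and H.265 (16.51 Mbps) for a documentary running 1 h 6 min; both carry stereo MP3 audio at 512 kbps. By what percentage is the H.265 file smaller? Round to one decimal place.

1 h 6 min = 66 min = 3960 s
Audio: 512 kbps = 0.512 Mbps.
H.264: 39.512 Mbps × 3960 s = 156467.5 Mb = 19.558 GB.
H.265: 17.022 Mbps × 3960 s = 67407.1 Mb = 8.426 GB.
Reduction: (1 − 8.426/19.558) × 100 = 56.92%.

56.9%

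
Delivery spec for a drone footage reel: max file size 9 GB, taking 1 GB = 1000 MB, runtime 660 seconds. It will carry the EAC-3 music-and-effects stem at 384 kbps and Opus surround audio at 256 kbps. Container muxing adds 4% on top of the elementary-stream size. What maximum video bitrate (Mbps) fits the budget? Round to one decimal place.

104.3 Mbps

Budget: 9 GB = 72000.0 Mb.
Stream payload after overhead: 72000.0 / 1.04 = 69230.8 Mb.
Total bitrate budget: 69230.8 Mb / 660 s = 104.895 Mbps.
Audio total: 384 + 256 = 640 kbps = 0.640 Mbps.
Video: 104.895 − 0.640 = 104.255 Mbps.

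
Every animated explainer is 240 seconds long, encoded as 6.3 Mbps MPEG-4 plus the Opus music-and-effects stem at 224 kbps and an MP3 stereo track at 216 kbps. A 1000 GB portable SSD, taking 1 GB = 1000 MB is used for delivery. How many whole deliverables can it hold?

4945

Audio total: 224 + 216 = 440 kbps = 0.440 Mbps.
Total bitrate: 6.740 Mbps.
Per item: 6.740 Mbps × 240 s = 1,618 Mb = 202.2 MB.
Capacity: 1000 GB = 8,000,000 Mb; 4945.60 items → 4945 complete.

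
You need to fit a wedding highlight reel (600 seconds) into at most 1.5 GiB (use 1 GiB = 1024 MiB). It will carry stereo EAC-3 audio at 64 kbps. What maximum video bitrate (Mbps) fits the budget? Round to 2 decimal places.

21.41 Mbps

Budget: 1.5 GiB = 12884.9 Mb.
Total bitrate budget: 12884.9 Mb / 600 s = 21.475 Mbps.
Audio: 64 kbps = 0.064 Mbps.
Video: 21.475 − 0.064 = 21.411 Mbps.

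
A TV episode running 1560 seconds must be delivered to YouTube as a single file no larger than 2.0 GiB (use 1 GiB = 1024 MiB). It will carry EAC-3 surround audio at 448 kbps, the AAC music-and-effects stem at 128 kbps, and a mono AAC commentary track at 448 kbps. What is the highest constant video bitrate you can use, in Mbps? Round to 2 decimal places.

Budget: 2.0 GiB = 17179.9 Mb.
Total bitrate budget: 17179.9 Mb / 1560 s = 11.013 Mbps.
Audio total: 448 + 128 + 448 = 1024 kbps = 1.024 Mbps.
Video: 11.013 − 1.024 = 9.989 Mbps.

9.99 Mbps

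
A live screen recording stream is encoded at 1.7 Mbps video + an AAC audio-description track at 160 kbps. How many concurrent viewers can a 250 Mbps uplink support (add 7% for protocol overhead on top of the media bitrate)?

Audio: 160 kbps = 0.160 Mbps.
Per-viewer media rate: 1.860 Mbps.
On the wire with 7% overhead: 1.990 Mbps.
250 Mbps = 250.0 Mbps; 250.0 / 1.990 = 125.62 → 125 viewers.

125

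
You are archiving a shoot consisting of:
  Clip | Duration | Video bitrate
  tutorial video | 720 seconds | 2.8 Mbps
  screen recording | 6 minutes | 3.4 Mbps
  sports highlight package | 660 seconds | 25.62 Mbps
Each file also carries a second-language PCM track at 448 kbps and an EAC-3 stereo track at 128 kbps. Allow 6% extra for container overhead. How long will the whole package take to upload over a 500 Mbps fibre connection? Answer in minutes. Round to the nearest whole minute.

Audio total: 448 + 128 = 576 kbps = 0.576 Mbps.
tutorial video: 3.376 Mbps × 720 s × 1.06 = 2576.6 Mb
screen recording: 3.976 Mbps × 360 s × 1.06 = 1517.2 Mb
sports highlight package: 26.196 Mbps × 660 s × 1.06 = 18326.7 Mb
Total: 22420.5 Mb = 2802.6 MB.
At 500 Mbps: 22420.5 / 500 = 45 s ≈ 0.747 minutes.

1 minutes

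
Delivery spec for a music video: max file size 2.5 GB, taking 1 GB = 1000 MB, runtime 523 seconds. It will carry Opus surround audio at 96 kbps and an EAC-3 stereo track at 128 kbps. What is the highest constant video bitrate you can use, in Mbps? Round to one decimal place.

Budget: 2.5 GB = 20000.0 Mb.
Total bitrate budget: 20000.0 Mb / 523 s = 38.241 Mbps.
Audio total: 96 + 128 = 224 kbps = 0.224 Mbps.
Video: 38.241 − 0.224 = 38.017 Mbps.

38.0 Mbps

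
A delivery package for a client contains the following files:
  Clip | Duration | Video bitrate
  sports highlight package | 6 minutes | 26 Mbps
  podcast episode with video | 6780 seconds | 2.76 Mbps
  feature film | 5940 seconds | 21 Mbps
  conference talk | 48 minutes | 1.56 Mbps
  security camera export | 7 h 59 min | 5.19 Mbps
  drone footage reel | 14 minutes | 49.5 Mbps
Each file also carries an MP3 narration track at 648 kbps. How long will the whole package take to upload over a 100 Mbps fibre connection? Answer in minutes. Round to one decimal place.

Audio: 648 kbps = 0.648 Mbps.
sports highlight package: 26.648 Mbps × 360 s = 9593.3 Mb
podcast episode with video: 3.408 Mbps × 6780 s = 23106.2 Mb
feature film: 21.648 Mbps × 5940 s = 128589.1 Mb
conference talk: 2.208 Mbps × 2880 s = 6359.0 Mb
security camera export: 5.838 Mbps × 28740 s = 167784.1 Mb
drone footage reel: 50.148 Mbps × 840 s = 42124.3 Mb
Total: 377556.1 Mb = 47194.5 MB.
At 100 Mbps: 377556.1 / 100 = 3776 s ≈ 62.9 minutes.

62.9 minutes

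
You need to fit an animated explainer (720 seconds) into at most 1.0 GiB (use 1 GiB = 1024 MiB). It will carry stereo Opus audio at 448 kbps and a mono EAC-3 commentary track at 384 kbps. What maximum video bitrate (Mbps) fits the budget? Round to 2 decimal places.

Budget: 1.0 GiB = 8589.9 Mb.
Total bitrate budget: 8589.9 Mb / 720 s = 11.930 Mbps.
Audio total: 448 + 384 = 832 kbps = 0.832 Mbps.
Video: 11.930 − 0.832 = 11.098 Mbps.

11.10 Mbps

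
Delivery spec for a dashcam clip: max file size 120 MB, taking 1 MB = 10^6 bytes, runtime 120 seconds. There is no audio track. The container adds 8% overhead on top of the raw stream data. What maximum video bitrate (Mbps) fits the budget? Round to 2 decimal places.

7.41 Mbps

Budget: 120 MB = 960.0 Mb.
Stream payload after overhead: 960.0 / 1.08 = 888.9 Mb.
Total bitrate budget: 888.9 Mb / 120 s = 7.407 Mbps.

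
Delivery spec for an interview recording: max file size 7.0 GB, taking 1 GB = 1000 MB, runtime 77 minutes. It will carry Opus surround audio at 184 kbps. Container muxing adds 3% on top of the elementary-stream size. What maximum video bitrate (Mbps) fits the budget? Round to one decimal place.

11.6 Mbps

Budget: 7.0 GB = 56000.0 Mb.
Stream payload after overhead: 56000.0 / 1.03 = 54368.9 Mb.
77 min = 4620 s
Total bitrate budget: 54368.9 Mb / 4620 s = 11.768 Mbps.
Audio: 184 kbps = 0.184 Mbps.
Video: 11.768 − 0.184 = 11.584 Mbps.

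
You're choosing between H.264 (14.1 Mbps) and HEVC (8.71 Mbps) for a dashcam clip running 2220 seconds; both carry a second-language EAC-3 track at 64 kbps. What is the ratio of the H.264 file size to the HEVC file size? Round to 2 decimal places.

Audio: 64 kbps = 0.064 Mbps.
H.264: 14.164 Mbps × 2220 s = 31444.1 Mb = 3.661 GiB.
HEVC: 8.774 Mbps × 2220 s = 19478.3 Mb = 2.268 GiB.
Ratio: 3.661 / 2.268 = 1.614.

1.61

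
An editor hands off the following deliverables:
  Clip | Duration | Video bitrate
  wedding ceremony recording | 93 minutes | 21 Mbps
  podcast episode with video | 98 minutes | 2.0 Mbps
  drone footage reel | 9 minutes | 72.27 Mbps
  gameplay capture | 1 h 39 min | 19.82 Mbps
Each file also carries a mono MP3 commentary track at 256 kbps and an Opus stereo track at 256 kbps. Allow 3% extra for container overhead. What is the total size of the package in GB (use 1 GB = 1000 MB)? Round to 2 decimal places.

Audio total: 256 + 256 = 512 kbps = 0.512 Mbps.
wedding ceremony recording: 21.512 Mbps × 5580 s × 1.03 = 123638.1 Mb
podcast episode with video: 2.512 Mbps × 5880 s × 1.03 = 15213.7 Mb
drone footage reel: 72.782 Mbps × 540 s × 1.03 = 40481.3 Mb
gameplay capture: 20.332 Mbps × 5940 s × 1.03 = 124395.2 Mb
Total: 303728.3 Mb = 37966.0 MB.
= 37.97 GB.

37.97 GB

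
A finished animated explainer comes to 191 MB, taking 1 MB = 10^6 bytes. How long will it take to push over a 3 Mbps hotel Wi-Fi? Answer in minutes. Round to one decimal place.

File: 191 MB = 1528.0 Mb.
At 3 Mbps: 1528.0 / 3 = 509.3 s ≈ 8.49 minutes.

8.5 minutes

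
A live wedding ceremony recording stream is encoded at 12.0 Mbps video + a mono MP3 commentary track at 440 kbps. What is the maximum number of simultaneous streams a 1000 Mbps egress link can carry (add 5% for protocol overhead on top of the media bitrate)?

76

Audio: 440 kbps = 0.440 Mbps.
Per-viewer media rate: 12.440 Mbps.
On the wire with 5% overhead: 13.062 Mbps.
1000 Mbps = 1,000 Mbps; 1,000 / 13.062 = 76.56 → 76 viewers.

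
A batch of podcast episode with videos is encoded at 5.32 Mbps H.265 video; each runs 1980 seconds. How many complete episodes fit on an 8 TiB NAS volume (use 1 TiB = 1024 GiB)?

Per item: 5.320 Mbps × 1980 s = 10,534 Mb = 1,317 MB.
Capacity: 8 TiB = 70,368,744 Mb; 6680.41 items → 6680 complete.

6680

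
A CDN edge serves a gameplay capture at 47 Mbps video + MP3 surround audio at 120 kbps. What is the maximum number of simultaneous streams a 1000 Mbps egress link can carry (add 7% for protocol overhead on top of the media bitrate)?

19

Audio: 120 kbps = 0.120 Mbps.
Per-viewer media rate: 47.120 Mbps.
On the wire with 7% overhead: 50.418 Mbps.
1000 Mbps = 1,000 Mbps; 1,000 / 50.418 = 19.83 → 19 viewers.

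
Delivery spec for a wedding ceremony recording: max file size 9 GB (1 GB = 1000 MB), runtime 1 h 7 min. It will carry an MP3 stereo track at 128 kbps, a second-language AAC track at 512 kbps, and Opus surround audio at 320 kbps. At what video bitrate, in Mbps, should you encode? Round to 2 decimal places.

16.95 Mbps

Budget: 9 GB = 72000.0 Mb.
1 h 7 min = 67 min = 4020 s
Total bitrate budget: 72000.0 Mb / 4020 s = 17.910 Mbps.
Audio total: 128 + 512 + 320 = 960 kbps = 0.960 Mbps.
Video: 17.910 − 0.960 = 16.950 Mbps.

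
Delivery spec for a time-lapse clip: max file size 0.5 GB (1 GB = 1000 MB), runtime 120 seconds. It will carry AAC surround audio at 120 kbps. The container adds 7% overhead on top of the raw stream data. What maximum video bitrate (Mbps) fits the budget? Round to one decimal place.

Budget: 0.5 GB = 4000.0 Mb.
Stream payload after overhead: 4000.0 / 1.07 = 3738.3 Mb.
Total bitrate budget: 3738.3 Mb / 120 s = 31.153 Mbps.
Audio: 120 kbps = 0.120 Mbps.
Video: 31.153 − 0.120 = 31.033 Mbps.

31.0 Mbps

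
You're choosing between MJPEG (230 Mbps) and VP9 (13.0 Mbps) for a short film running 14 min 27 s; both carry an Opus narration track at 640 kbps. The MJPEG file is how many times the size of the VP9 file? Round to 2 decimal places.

16.91

14 min 27 s = 867 s
Audio: 640 kbps = 0.640 Mbps.
MJPEG: 230.640 Mbps × 867 s = 199964.9 Mb = 23.279 GiB.
VP9: 13.640 Mbps × 867 s = 11825.9 Mb = 1.377 GiB.
Ratio: 23.279 / 1.377 = 16.909.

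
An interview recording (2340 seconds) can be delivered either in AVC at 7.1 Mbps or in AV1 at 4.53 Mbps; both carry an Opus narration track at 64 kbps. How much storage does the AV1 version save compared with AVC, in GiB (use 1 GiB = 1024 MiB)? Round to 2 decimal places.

0.70 GiB

Audio: 64 kbps = 0.064 Mbps.
AVC: 7.164 Mbps × 2340 s = 16763.8 Mb = 1.952 GiB.
AV1: 4.594 Mbps × 2340 s = 10750.0 Mb = 1.251 GiB.
Saving: 1.952 − 1.251 = 0.700 GiB.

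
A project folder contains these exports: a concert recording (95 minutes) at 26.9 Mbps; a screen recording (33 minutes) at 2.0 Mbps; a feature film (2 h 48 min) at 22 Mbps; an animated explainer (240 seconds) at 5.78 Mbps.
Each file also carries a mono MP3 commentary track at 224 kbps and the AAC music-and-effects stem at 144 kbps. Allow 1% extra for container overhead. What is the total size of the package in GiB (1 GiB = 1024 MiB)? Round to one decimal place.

45.5 GiB

Audio total: 224 + 144 = 368 kbps = 0.368 Mbps.
concert recording: 27.268 Mbps × 5700 s × 1.01 = 156981.9 Mb
screen recording: 2.368 Mbps × 1980 s × 1.01 = 4735.5 Mb
feature film: 22.368 Mbps × 10080 s × 1.01 = 227724.1 Mb
animated explainer: 6.148 Mbps × 240 s × 1.01 = 1490.3 Mb
Total: 390931.8 Mb = 48866.5 MB.
= 45.51 GiB.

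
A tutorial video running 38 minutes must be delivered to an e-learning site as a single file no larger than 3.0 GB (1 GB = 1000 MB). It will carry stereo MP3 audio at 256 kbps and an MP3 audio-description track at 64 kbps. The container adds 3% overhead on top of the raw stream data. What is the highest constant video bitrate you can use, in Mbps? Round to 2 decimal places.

Budget: 3.0 GB = 24000.0 Mb.
Stream payload after overhead: 24000.0 / 1.03 = 23301.0 Mb.
38 min = 2280 s
Total bitrate budget: 23301.0 Mb / 2280 s = 10.220 Mbps.
Audio total: 256 + 64 = 320 kbps = 0.320 Mbps.
Video: 10.220 − 0.320 = 9.900 Mbps.

9.90 Mbps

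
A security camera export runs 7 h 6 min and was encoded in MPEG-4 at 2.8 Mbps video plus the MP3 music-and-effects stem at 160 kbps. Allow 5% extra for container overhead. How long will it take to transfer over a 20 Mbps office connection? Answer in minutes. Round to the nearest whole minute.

7 h 6 min = 426 min = 25560 s
Audio: 160 kbps = 0.160 Mbps.
Total bitrate: 2.960 Mbps.
File: 2.960 Mbps × 25560 s = 75657.6 Mb.
With 5% container overhead: ×1.05. → 79440.5 Mb.
At 20 Mbps: 79440.5 / 20 = 3972.0 s ≈ 66.2 minutes.

66 minutes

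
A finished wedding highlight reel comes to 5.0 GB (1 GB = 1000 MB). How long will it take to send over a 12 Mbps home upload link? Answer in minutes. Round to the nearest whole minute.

56 minutes

File: 5.0 GB = 40000.0 Mb.
At 12 Mbps: 40000.0 / 12 = 3333.3 s ≈ 55.6 minutes.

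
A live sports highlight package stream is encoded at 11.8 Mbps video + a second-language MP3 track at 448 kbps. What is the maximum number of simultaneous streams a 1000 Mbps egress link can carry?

81

Audio: 448 kbps = 0.448 Mbps.
Per-viewer media rate: 12.248 Mbps.
1000 Mbps = 1,000 Mbps; 1,000 / 12.248 = 81.65 → 81 viewers.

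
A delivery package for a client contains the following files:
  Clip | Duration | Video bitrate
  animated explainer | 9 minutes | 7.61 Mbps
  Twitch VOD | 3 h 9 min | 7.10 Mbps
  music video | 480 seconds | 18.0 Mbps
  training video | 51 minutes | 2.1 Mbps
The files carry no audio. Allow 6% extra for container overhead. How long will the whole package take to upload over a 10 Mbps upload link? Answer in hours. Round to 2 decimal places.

animated explainer: 7.610 Mbps × 540 s × 1.06 = 4356.0 Mb
Twitch VOD: 7.100 Mbps × 11340 s × 1.06 = 85344.8 Mb
music video: 18.000 Mbps × 480 s × 1.06 = 9158.4 Mb
training video: 2.100 Mbps × 3060 s × 1.06 = 6811.6 Mb
Total: 105670.8 Mb = 13208.8 MB.
At 10 Mbps: 105670.8 / 10 = 10567 s ≈ 2.94 hours.

2.94 hours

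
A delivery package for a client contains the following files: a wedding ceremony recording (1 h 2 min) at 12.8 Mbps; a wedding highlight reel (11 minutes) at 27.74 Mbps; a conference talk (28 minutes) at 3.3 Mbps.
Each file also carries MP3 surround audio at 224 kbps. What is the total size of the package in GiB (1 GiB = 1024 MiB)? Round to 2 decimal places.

Audio: 224 kbps = 0.224 Mbps.
wedding ceremony recording: 13.024 Mbps × 3720 s = 48449.3 Mb
wedding highlight reel: 27.964 Mbps × 660 s = 18456.2 Mb
conference talk: 3.524 Mbps × 1680 s = 5920.3 Mb
Total: 72825.8 Mb = 9103.2 MB.
= 8.478 GiB.

8.48 GiB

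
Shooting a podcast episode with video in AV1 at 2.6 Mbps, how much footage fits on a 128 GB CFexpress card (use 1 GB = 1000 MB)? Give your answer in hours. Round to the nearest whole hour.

109 hours

Capacity: 128 GB = 1,024,000 Mb.
Recording time: 1,024,000 / 2.600 = 393,846 s ≈ 109 hours.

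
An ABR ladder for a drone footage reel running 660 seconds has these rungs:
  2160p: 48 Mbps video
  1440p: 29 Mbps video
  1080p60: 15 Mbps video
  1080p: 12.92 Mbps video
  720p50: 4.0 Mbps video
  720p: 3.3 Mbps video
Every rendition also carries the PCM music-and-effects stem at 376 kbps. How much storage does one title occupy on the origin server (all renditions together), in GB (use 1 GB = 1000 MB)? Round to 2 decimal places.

9.44 GB

Audio: 376 kbps = 0.376 Mbps.
Sum of rendition bitrates: (48+0.376) + (29+0.376) + (15+0.376) + (12.92+0.376) + (4.0+0.376) + (3.3+0.376) = 114.476 Mbps.
× 660 s = 75,554 Mb = 9,444 MB = 9.444 GB.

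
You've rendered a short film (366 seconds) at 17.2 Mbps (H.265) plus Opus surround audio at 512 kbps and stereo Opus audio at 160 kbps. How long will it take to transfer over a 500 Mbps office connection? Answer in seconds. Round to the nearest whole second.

Audio total: 512 + 160 = 672 kbps = 0.672 Mbps.
Total bitrate: 17.872 Mbps.
File: 17.872 Mbps × 366 s = 6541.2 Mb.
At 500 Mbps: 6541.2 / 500 = 13.1 s ≈ 13.1 seconds.

13 seconds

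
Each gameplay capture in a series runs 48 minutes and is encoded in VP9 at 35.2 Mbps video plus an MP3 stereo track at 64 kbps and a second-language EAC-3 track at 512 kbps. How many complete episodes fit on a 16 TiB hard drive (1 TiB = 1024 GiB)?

48 min = 2880 s
Audio total: 64 + 512 = 576 kbps = 0.576 Mbps.
Total bitrate: 35.776 Mbps.
Per item: 35.776 Mbps × 2880 s = 103,035 Mb = 12,879 MB.
Capacity: 16 TiB = 140,737,488 Mb; 1365.92 items → 1365 complete.

1365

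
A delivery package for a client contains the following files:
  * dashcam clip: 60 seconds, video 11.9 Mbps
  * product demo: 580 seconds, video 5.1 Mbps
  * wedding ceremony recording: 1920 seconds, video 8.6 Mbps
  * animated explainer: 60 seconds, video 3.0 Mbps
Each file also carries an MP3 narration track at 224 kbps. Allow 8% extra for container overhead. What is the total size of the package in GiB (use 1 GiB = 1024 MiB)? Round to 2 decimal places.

2.63 GiB

Audio: 224 kbps = 0.224 Mbps.
dashcam clip: 12.124 Mbps × 60 s × 1.08 = 785.6 Mb
product demo: 5.324 Mbps × 580 s × 1.08 = 3335.0 Mb
wedding ceremony recording: 8.824 Mbps × 1920 s × 1.08 = 18297.4 Mb
animated explainer: 3.224 Mbps × 60 s × 1.08 = 208.9 Mb
Total: 22627.0 Mb = 2828.4 MB.
= 2.634 GiB.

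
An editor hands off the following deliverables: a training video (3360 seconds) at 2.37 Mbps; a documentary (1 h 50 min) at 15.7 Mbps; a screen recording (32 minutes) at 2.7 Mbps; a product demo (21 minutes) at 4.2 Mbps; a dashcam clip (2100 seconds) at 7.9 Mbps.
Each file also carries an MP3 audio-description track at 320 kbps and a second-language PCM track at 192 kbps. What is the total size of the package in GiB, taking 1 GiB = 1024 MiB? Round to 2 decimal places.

Audio total: 320 + 192 = 512 kbps = 0.512 Mbps.
training video: 2.882 Mbps × 3360 s = 9683.5 Mb
documentary: 16.212 Mbps × 6600 s = 106999.2 Mb
screen recording: 3.212 Mbps × 1920 s = 6167.0 Mb
product demo: 4.712 Mbps × 1260 s = 5937.1 Mb
dashcam clip: 8.412 Mbps × 2100 s = 17665.2 Mb
Total: 146452.1 Mb = 18306.5 MB.
= 17.05 GiB.

17.05 GiB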